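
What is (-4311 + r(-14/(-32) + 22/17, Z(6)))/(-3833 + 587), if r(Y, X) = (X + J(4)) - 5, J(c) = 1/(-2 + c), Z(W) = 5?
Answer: 8621/6492 ≈ 1.3279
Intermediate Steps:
r(Y, X) = -9/2 + X (r(Y, X) = (X + 1/(-2 + 4)) - 5 = (X + 1/2) - 5 = (1/2 + X) - 5 = -9/2 + X)
(-4311 + r(-14/(-32) + 22/17, Z(6)))/(-3833 + 587) = (-4311 + (-9/2 + 5))/(-3833 + 587) = (-4311 + 1/2)/(-3246) = -8621/2*(-1/3246) = 8621/6492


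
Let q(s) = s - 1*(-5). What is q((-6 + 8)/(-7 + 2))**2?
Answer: 529/25 ≈ 21.160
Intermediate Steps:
q(s) = 5 + s (q(s) = s + 5 = 5 + s)
q((-6 + 8)/(-7 + 2))**2 = (5 + (-6 + 8)/(-7 + 2))**2 = (5 + 2/(-5))**2 = (5 + 2*(-1/5))**2 = (5 - 2/5)**2 = (23/5)**2 = 529/25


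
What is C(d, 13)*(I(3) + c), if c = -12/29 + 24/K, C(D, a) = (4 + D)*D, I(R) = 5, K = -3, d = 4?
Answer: -3168/29 ≈ -109.24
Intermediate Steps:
C(D, a) = D*(4 + D)
c = -244/29 (c = -12/29 + 24/(-3) = -12*1/29 + 24*(-1/3) = -12/29 - 8 = -244/29 ≈ -8.4138)
C(d, 13)*(I(3) + c) = (4*(4 + 4))*(5 - 244/29) = (4*8)*(-99/29) = 32*(-99/29) = -3168/29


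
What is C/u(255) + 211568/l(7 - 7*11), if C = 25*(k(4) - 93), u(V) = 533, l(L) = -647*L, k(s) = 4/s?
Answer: 614196/1724255 ≈ 0.35621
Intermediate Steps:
C = -2300 (C = 25*(4/4 - 93) = 25*(4*(¼) - 93) = 25*(1 - 93) = 25*(-92) = -2300)
C/u(255) + 211568/l(7 - 7*11) = -2300/533 + 211568/((-647*(7 - 7*11))) = -2300*1/533 + 211568/((-647*(7 - 77))) = -2300/533 + 211568/((-647*(-70))) = -2300/533 + 211568/45290 = -2300/533 + 211568*(1/45290) = -2300/533 + 15112/3235 = 614196/1724255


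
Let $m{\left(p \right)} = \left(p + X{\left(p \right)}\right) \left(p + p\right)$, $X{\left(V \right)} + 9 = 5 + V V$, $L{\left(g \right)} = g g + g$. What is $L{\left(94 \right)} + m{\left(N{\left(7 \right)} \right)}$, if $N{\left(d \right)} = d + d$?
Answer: $14698$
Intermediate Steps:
$L{\left(g \right)} = g + g^{2}$ ($L{\left(g \right)} = g^{2} + g = g + g^{2}$)
$N{\left(d \right)} = 2 d$
$X{\left(V \right)} = -4 + V^{2}$ ($X{\left(V \right)} = -9 + \left(5 + V V\right) = -9 + \left(5 + V^{2}\right) = -4 + V^{2}$)
$m{\left(p \right)} = 2 p \left(-4 + p + p^{2}\right)$ ($m{\left(p \right)} = \left(p + \left(-4 + p^{2}\right)\right) \left(p + p\right) = \left(-4 + p + p^{2}\right) 2 p = 2 p \left(-4 + p + p^{2}\right)$)
$L{\left(94 \right)} + m{\left(N{\left(7 \right)} \right)} = 94 \left(1 + 94\right) + 2 \cdot 2 \cdot 7 \left(-4 + 2 \cdot 7 + \left(2 \cdot 7\right)^{2}\right) = 94 \cdot 95 + 2 \cdot 14 \left(-4 + 14 + 14^{2}\right) = 8930 + 2 \cdot 14 \left(-4 + 14 + 196\right) = 8930 + 2 \cdot 14 \cdot 206 = 8930 + 5768 = 14698$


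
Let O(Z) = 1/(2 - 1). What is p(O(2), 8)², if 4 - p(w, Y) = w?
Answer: 9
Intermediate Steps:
O(Z) = 1 (O(Z) = 1/1 = 1)
p(w, Y) = 4 - w
p(O(2), 8)² = (4 - 1*1)² = (4 - 1)² = 3² = 9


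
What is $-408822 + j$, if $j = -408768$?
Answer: $-817590$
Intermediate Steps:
$-408822 + j = -408822 - 408768 = -817590$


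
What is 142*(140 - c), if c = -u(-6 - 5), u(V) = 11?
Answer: 21442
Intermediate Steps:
c = -11 (c = -1*11 = -11)
142*(140 - c) = 142*(140 - 1*(-11)) = 142*(140 + 11) = 142*151 = 21442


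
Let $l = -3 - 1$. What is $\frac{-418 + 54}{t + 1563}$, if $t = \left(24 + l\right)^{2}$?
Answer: $- \frac{28}{151} \approx -0.18543$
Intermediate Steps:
$l = -4$ ($l = -3 - 1 = -4$)
$t = 400$ ($t = \left(24 - 4\right)^{2} = 20^{2} = 400$)
$\frac{-418 + 54}{t + 1563} = \frac{-418 + 54}{400 + 1563} = - \frac{364}{1963} = \left(-364\right) \frac{1}{1963} = - \frac{28}{151}$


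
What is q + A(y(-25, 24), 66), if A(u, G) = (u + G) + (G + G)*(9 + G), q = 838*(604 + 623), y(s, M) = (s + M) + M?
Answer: 1038215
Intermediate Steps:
y(s, M) = s + 2*M (y(s, M) = (M + s) + M = s + 2*M)
q = 1028226 (q = 838*1227 = 1028226)
A(u, G) = G + u + 2*G*(9 + G) (A(u, G) = (G + u) + (2*G)*(9 + G) = (G + u) + 2*G*(9 + G) = G + u + 2*G*(9 + G))
q + A(y(-25, 24), 66) = 1028226 + ((-25 + 2*24) + 2*66² + 19*66) = 1028226 + ((-25 + 48) + 2*4356 + 1254) = 1028226 + (23 + 8712 + 1254) = 1028226 + 9989 = 1038215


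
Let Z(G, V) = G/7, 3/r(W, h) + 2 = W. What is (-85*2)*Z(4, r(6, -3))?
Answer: -680/7 ≈ -97.143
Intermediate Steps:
r(W, h) = 3/(-2 + W)
Z(G, V) = G/7 (Z(G, V) = G*(⅐) = G/7)
(-85*2)*Z(4, r(6, -3)) = (-85*2)*((⅐)*4) = -170*4/7 = -680/7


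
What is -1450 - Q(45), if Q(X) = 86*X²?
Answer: -175600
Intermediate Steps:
-1450 - Q(45) = -1450 - 86*45² = -1450 - 86*2025 = -1450 - 1*174150 = -1450 - 174150 = -175600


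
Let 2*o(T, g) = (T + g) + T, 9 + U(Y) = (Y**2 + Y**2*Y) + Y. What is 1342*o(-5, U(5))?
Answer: 91256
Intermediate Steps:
U(Y) = -9 + Y + Y**2 + Y**3 (U(Y) = -9 + ((Y**2 + Y**2*Y) + Y) = -9 + ((Y**2 + Y**3) + Y) = -9 + (Y + Y**2 + Y**3) = -9 + Y + Y**2 + Y**3)
o(T, g) = T + g/2 (o(T, g) = ((T + g) + T)/2 = (g + 2*T)/2 = T + g/2)
1342*o(-5, U(5)) = 1342*(-5 + (-9 + 5 + 5**2 + 5**3)/2) = 1342*(-5 + (-9 + 5 + 25 + 125)/2) = 1342*(-5 + (1/2)*146) = 1342*(-5 + 73) = 1342*68 = 91256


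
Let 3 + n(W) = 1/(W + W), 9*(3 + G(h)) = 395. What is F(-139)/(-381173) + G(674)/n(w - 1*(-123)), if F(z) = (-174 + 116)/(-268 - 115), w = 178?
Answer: -32341877424034/2371595512455 ≈ -13.637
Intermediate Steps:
G(h) = 368/9 (G(h) = -3 + (1/9)*395 = -3 + 395/9 = 368/9)
F(z) = 58/383 (F(z) = -58/(-383) = -58*(-1/383) = 58/383)
n(W) = -3 + 1/(2*W) (n(W) = -3 + 1/(W + W) = -3 + 1/(2*W))
F(-139)/(-381173) + G(674)/n(w - 1*(-123)) = (58/383)/(-381173) + 368/(9*(-3 + 1/(2*(178 - 1*(-123))))) = (58/383)*(-1/381173) + 368/(9*(-3 + 1/(2*(178 + 123)))) = -58/145989259 + 368/(9*(-3 + (1/2)/301)) = -58/145989259 + 368/(9*(-3 + (1/2)*(1/301))) = -58/145989259 + 368/(9*(-3 + 1/602)) = -58/145989259 + 368/(9*(-1805/602)) = -58/145989259 + (368/9)*(-602/1805) = -58/145989259 - 221536/16245 = -32341877424034/2371595512455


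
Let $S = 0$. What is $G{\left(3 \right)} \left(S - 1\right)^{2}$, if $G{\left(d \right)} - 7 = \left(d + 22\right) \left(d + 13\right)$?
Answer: $407$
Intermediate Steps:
$G{\left(d \right)} = 7 + \left(13 + d\right) \left(22 + d\right)$ ($G{\left(d \right)} = 7 + \left(d + 22\right) \left(d + 13\right) = 7 + \left(22 + d\right) \left(13 + d\right) = 7 + \left(13 + d\right) \left(22 + d\right)$)
$G{\left(3 \right)} \left(S - 1\right)^{2} = \left(293 + 3^{2} + 35 \cdot 3\right) \left(0 - 1\right)^{2} = \left(293 + 9 + 105\right) \left(-1\right)^{2} = 407 \cdot 1 = 407$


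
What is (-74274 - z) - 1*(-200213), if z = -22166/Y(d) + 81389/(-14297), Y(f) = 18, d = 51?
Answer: 16364135099/128673 ≈ 1.2718e+5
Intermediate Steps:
z = -159186152/128673 (z = -22166/18 + 81389/(-14297) = -22166*1/18 + 81389*(-1/14297) = -11083/9 - 81389/14297 = -159186152/128673 ≈ -1237.1)
(-74274 - z) - 1*(-200213) = (-74274 - 1*(-159186152/128673)) - 1*(-200213) = (-74274 + 159186152/128673) + 200213 = -9397872250/128673 + 200213 = 16364135099/128673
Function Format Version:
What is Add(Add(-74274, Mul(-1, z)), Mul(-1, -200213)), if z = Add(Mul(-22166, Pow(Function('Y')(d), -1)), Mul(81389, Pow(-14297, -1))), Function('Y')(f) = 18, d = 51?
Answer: Rational(16364135099, 128673) ≈ 1.2718e+5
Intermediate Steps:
z = Rational(-159186152, 128673) (z = Add(Mul(-22166, Pow(18, -1)), Mul(81389, Pow(-14297, -1))) = Add(Mul(-22166, Rational(1, 18)), Mul(81389, Rational(-1, 14297))) = Add(Rational(-11083, 9), Rational(-81389, 14297)) = Rational(-159186152, 128673) ≈ -1237.1)
Add(Add(-74274, Mul(-1, z)), Mul(-1, -200213)) = Add(Add(-74274, Mul(-1, Rational(-159186152, 128673))), Mul(-1, -200213)) = Add(Add(-74274, Rational(159186152, 128673)), 200213) = Add(Rational(-9397872250, 128673), 200213) = Rational(16364135099, 128673)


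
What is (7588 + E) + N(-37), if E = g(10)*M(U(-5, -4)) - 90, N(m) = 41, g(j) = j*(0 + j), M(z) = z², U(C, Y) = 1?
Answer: 7639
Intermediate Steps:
g(j) = j² (g(j) = j*j = j²)
E = 10 (E = 10²*1² - 90 = 100*1 - 90 = 100 - 90 = 10)
(7588 + E) + N(-37) = (7588 + 10) + 41 = 7598 + 41 = 7639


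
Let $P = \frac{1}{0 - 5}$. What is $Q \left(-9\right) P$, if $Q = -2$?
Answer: $- \frac{18}{5} \approx -3.6$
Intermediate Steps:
$P = - \frac{1}{5}$ ($P = \frac{1}{-5} = - \frac{1}{5} \approx -0.2$)
$Q \left(-9\right) P = \left(-2\right) \left(-9\right) \left(- \frac{1}{5}\right) = 18 \left(- \frac{1}{5}\right) = - \frac{18}{5}$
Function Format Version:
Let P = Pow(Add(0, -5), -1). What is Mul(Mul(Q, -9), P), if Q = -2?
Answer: Rational(-18, 5) ≈ -3.6000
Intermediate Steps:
P = Rational(-1, 5) (P = Pow(-5, -1) = Rational(-1, 5) ≈ -0.20000)
Mul(Mul(Q, -9), P) = Mul(Mul(-2, -9), Rational(-1, 5)) = Mul(18, Rational(-1, 5)) = Rational(-18, 5)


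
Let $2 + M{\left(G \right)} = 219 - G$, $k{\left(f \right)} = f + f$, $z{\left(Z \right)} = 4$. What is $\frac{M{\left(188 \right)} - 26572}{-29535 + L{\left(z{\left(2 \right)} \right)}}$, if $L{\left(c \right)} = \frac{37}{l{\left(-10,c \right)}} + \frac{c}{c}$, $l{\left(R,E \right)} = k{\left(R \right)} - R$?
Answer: $\frac{265430}{295377} \approx 0.89861$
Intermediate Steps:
$k{\left(f \right)} = 2 f$
$l{\left(R,E \right)} = R$ ($l{\left(R,E \right)} = 2 R - R = R$)
$M{\left(G \right)} = 217 - G$ ($M{\left(G \right)} = -2 - \left(-219 + G\right) = 217 - G$)
$L{\left(c \right)} = - \frac{27}{10}$ ($L{\left(c \right)} = \frac{37}{-10} + \frac{c}{c} = 37 \left(- \frac{1}{10}\right) + 1 = - \frac{37}{10} + 1 = - \frac{27}{10}$)
$\frac{M{\left(188 \right)} - 26572}{-29535 + L{\left(z{\left(2 \right)} \right)}} = \frac{\left(217 - 188\right) - 26572}{-29535 - \frac{27}{10}} = \frac{\left(217 - 188\right) - 26572}{- \frac{295377}{10}} = \left(29 - 26572\right) \left(- \frac{10}{295377}\right) = \left(-26543\right) \left(- \frac{10}{295377}\right) = \frac{265430}{295377}$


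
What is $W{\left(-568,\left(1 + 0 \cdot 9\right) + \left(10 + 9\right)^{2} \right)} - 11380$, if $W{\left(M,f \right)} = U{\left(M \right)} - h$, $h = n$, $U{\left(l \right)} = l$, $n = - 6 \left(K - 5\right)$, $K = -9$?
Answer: $-12032$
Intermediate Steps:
$n = 84$ ($n = - 6 \left(-9 - 5\right) = \left(-6\right) \left(-14\right) = 84$)
$h = 84$
$W{\left(M,f \right)} = -84 + M$ ($W{\left(M,f \right)} = M - 84 = -84 + M$)
$W{\left(-568,\left(1 + 0 \cdot 9\right) + \left(10 + 9\right)^{2} \right)} - 11380 = \left(-84 - 568\right) - 11380 = -652 - 11380 = -12032$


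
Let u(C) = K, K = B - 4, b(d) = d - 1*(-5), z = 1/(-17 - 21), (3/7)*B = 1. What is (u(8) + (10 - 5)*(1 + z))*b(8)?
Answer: 4745/114 ≈ 41.623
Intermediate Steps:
B = 7/3 (B = (7/3)*1 = 7/3 ≈ 2.3333)
z = -1/38 (z = 1/(-38) = -1/38 ≈ -0.026316)
b(d) = 5 + d (b(d) = d + 5 = 5 + d)
K = -5/3 (K = 7/3 - 4 = -5/3 ≈ -1.6667)
u(C) = -5/3
(u(8) + (10 - 5)*(1 + z))*b(8) = (-5/3 + (10 - 5)*(1 - 1/38))*(5 + 8) = (-5/3 + 5*(37/38))*13 = (-5/3 + 185/38)*13 = (365/114)*13 = 4745/114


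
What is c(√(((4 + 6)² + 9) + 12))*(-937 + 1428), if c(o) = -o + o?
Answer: 0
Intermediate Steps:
c(o) = 0
c(√(((4 + 6)² + 9) + 12))*(-937 + 1428) = 0*(-937 + 1428) = 0*491 = 0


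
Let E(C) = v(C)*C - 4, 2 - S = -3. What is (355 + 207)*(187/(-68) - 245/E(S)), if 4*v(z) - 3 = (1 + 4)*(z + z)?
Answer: -1871179/498 ≈ -3757.4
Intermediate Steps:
v(z) = ¾ + 5*z/2 (v(z) = ¾ + ((1 + 4)*(z + z))/4 = ¾ + (5*(2*z))/4 = ¾ + (10*z)/4 = ¾ + 5*z/2)
S = 5 (S = 2 - 1*(-3) = 2 + 3 = 5)
E(C) = -4 + C*(¾ + 5*C/2) (E(C) = (¾ + 5*C/2)*C - 4 = C*(¾ + 5*C/2) - 4 = -4 + C*(¾ + 5*C/2))
(355 + 207)*(187/(-68) - 245/E(S)) = (355 + 207)*(187/(-68) - 245/(-4 + (¼)*5*(3 + 10*5))) = 562*(187*(-1/68) - 245/(-4 + (¼)*5*(3 + 50))) = 562*(-11/4 - 245/(-4 + (¼)*5*53)) = 562*(-11/4 - 245/(-4 + 265/4)) = 562*(-11/4 - 245/249/4) = 562*(-11/4 - 245*4/249) = 562*(-11/4 - 980/249) = 562*(-6659/996) = -1871179/498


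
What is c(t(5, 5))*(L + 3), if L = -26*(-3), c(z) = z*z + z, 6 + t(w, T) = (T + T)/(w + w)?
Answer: 1620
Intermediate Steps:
t(w, T) = -6 + T/w (t(w, T) = -6 + (T + T)/(w + w) = -6 + (2*T)/((2*w)) = -6 + (2*T)*(1/(2*w)) = -6 + T/w)
c(z) = z + z² (c(z) = z² + z = z + z²)
L = 78
c(t(5, 5))*(L + 3) = ((-6 + 5/5)*(1 + (-6 + 5/5)))*(78 + 3) = ((-6 + 5*(⅕))*(1 + (-6 + 5*(⅕))))*81 = ((-6 + 1)*(1 + (-6 + 1)))*81 = -5*(1 - 5)*81 = -5*(-4)*81 = 20*81 = 1620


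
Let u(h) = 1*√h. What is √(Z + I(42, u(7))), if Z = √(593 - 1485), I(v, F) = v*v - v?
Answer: √(1722 + 2*I*√223) ≈ 41.499 + 0.3598*I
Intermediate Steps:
u(h) = √h
I(v, F) = v² - v
Z = 2*I*√223 (Z = √(-892) = 2*I*√223 ≈ 29.866*I)
√(Z + I(42, u(7))) = √(2*I*√223 + 42*(-1 + 42)) = √(2*I*√223 + 42*41) = √(2*I*√223 + 1722) = √(1722 + 2*I*√223)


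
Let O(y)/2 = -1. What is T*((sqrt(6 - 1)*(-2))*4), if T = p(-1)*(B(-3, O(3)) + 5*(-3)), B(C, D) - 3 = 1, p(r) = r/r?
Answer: 88*sqrt(5) ≈ 196.77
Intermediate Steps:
p(r) = 1
O(y) = -2 (O(y) = 2*(-1) = -2)
B(C, D) = 4 (B(C, D) = 3 + 1 = 4)
T = -11 (T = 1*(4 + 5*(-3)) = 1*(4 - 15) = 1*(-11) = -11)
T*((sqrt(6 - 1)*(-2))*4) = -11*sqrt(6 - 1)*(-2)*4 = -11*sqrt(5)*(-2)*4 = -11*(-2*sqrt(5))*4 = -(-88)*sqrt(5) = 88*sqrt(5)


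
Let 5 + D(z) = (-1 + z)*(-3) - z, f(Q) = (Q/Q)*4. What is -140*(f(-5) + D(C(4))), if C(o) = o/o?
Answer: 280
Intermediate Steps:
C(o) = 1
f(Q) = 4 (f(Q) = 1*4 = 4)
D(z) = -2 - 4*z (D(z) = -5 + ((-1 + z)*(-3) - z) = -5 + ((3 - 3*z) - z) = -5 + (3 - 4*z) = -2 - 4*z)
-140*(f(-5) + D(C(4))) = -140*(4 + (-2 - 4*1)) = -140*(4 + (-2 - 4)) = -140*(4 - 6) = -140*(-2) = 280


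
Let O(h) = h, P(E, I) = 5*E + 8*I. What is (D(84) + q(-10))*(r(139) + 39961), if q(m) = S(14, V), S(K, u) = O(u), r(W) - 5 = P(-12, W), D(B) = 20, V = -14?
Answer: 246108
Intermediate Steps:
r(W) = -55 + 8*W (r(W) = 5 + (5*(-12) + 8*W) = 5 + (-60 + 8*W) = -55 + 8*W)
S(K, u) = u
q(m) = -14
(D(84) + q(-10))*(r(139) + 39961) = (20 - 14)*((-55 + 8*139) + 39961) = 6*((-55 + 1112) + 39961) = 6*(1057 + 39961) = 6*41018 = 246108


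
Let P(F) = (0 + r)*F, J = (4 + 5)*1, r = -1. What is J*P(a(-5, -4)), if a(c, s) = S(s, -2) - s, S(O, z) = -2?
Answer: -18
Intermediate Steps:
a(c, s) = -2 - s
J = 9 (J = 9*1 = 9)
P(F) = -F (P(F) = (0 - 1)*F = -F)
J*P(a(-5, -4)) = 9*(-(-2 - 1*(-4))) = 9*(-(-2 + 4)) = 9*(-1*2) = 9*(-2) = -18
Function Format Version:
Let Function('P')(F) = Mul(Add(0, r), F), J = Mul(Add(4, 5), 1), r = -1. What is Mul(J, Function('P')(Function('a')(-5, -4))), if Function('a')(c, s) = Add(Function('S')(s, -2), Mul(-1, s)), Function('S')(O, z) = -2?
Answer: -18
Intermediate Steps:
Function('a')(c, s) = Add(-2, Mul(-1, s))
J = 9 (J = Mul(9, 1) = 9)
Function('P')(F) = Mul(-1, F) (Function('P')(F) = Mul(Add(0, -1), F) = Mul(-1, F))
Mul(J, Function('P')(Function('a')(-5, -4))) = Mul(9, Mul(-1, Add(-2, Mul(-1, -4)))) = Mul(9, Mul(-1, Add(-2, 4))) = Mul(9, Mul(-1, 2)) = Mul(9, -2) = -18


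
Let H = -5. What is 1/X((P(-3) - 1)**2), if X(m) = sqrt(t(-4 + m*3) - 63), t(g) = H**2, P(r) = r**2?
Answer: -I*sqrt(38)/38 ≈ -0.16222*I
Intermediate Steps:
t(g) = 25 (t(g) = (-5)**2 = 25)
X(m) = I*sqrt(38) (X(m) = sqrt(25 - 63) = sqrt(-38) = I*sqrt(38))
1/X((P(-3) - 1)**2) = 1/(I*sqrt(38)) = -I*sqrt(38)/38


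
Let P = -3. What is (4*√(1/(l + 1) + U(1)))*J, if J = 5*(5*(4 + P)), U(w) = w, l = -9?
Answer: 25*√14 ≈ 93.541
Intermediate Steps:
J = 25 (J = 5*(5*(4 - 3)) = 5*(5*1) = 5*5 = 25)
(4*√(1/(l + 1) + U(1)))*J = (4*√(1/(-9 + 1) + 1))*25 = (4*√(1/(-8) + 1))*25 = (4*√(-⅛ + 1))*25 = (4*√(7/8))*25 = (4*(√14/4))*25 = √14*25 = 25*√14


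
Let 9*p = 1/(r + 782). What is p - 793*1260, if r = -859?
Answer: -692431741/693 ≈ -9.9918e+5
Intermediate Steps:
p = -1/693 (p = 1/(9*(-859 + 782)) = (1/9)/(-77) = (1/9)*(-1/77) = -1/693 ≈ -0.0014430)
p - 793*1260 = -1/693 - 793*1260 = -1/693 - 999180 = -692431741/693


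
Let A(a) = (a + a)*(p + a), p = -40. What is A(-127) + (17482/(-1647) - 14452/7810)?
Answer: 272732683198/6431535 ≈ 42406.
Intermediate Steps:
A(a) = 2*a*(-40 + a) (A(a) = (a + a)*(-40 + a) = (2*a)*(-40 + a) = 2*a*(-40 + a))
A(-127) + (17482/(-1647) - 14452/7810) = 2*(-127)*(-40 - 127) + (17482/(-1647) - 14452/7810) = 2*(-127)*(-167) + (17482*(-1/1647) - 14452*1/7810) = 42418 + (-17482/1647 - 7226/3905) = 42418 - 80168432/6431535 = 272732683198/6431535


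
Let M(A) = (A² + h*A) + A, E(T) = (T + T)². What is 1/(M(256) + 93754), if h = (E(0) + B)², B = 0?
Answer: 1/159546 ≈ 6.2678e-6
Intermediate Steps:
E(T) = 4*T² (E(T) = (2*T)² = 4*T²)
h = 0 (h = (4*0² + 0)² = (4*0 + 0)² = (0 + 0)² = 0² = 0)
M(A) = A + A² (M(A) = (A² + 0*A) + A = (A² + 0) + A = A² + A = A + A²)
1/(M(256) + 93754) = 1/(256*(1 + 256) + 93754) = 1/(256*257 + 93754) = 1/(65792 + 93754) = 1/159546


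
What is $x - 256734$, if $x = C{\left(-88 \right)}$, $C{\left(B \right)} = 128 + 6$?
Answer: $-256600$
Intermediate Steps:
$C{\left(B \right)} = 134$
$x = 134$
$x - 256734 = 134 - 256734 = -256600$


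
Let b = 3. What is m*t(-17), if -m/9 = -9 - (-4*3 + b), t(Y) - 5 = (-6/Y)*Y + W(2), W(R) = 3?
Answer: 0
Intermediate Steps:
t(Y) = 2 (t(Y) = 5 + ((-6/Y)*Y + 3) = 5 + (-6 + 3) = 5 - 3 = 2)
m = 0 (m = -9*(-9 - (-4*3 + 3)) = -9*(-9 - (-12 + 3)) = -9*(-9 - 1*(-9)) = -9*(-9 + 9) = -9*0 = 0)
m*t(-17) = 0*2 = 0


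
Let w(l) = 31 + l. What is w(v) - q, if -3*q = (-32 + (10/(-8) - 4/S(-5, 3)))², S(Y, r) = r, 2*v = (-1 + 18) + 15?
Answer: 192529/432 ≈ 445.67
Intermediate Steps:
v = 16 (v = ((-1 + 18) + 15)/2 = (17 + 15)/2 = (½)*32 = 16)
q = -172225/432 (q = -(-32 + (10/(-8) - 4/3))²/3 = -(-32 + (10*(-⅛) - 4*⅓))²/3 = -(-32 + (-5/4 - 4/3))²/3 = -(-32 - 31/12)²/3 = -(-415/12)²/3 = -⅓*172225/144 = -172225/432 ≈ -398.67)
w(v) - q = (31 + 16) - 1*(-172225/432) = 47 + 172225/432 = 192529/432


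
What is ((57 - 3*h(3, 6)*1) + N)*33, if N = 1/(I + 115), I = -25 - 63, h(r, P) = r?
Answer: 14267/9 ≈ 1585.2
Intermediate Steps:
I = -88
N = 1/27 (N = 1/(-88 + 115) = 1/27 ≈ 0.037037)
((57 - 3*h(3, 6)*1) + N)*33 = ((57 - 3*3*1) + 1/27)*33 = ((57 - 9*1) + 1/27)*33 = ((57 - 9) + 1/27)*33 = (48 + 1/27)*33 = (1297/27)*33 = 14267/9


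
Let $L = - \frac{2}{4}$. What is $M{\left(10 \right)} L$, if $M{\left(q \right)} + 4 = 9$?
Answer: $- \frac{5}{2} \approx -2.5$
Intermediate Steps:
$M{\left(q \right)} = 5$ ($M{\left(q \right)} = -4 + 9 = 5$)
$L = - \frac{1}{2}$ ($L = \left(-2\right) \frac{1}{4} = - \frac{1}{2} \approx -0.5$)
$M{\left(10 \right)} L = 5 \left(- \frac{1}{2}\right) = - \frac{5}{2}$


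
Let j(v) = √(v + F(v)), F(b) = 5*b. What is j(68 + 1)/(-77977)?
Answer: -3*√46/77977 ≈ -0.00026094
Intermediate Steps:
j(v) = √6*√v (j(v) = √(v + 5*v) = √(6*v) = √6*√v)
j(68 + 1)/(-77977) = (√6*√(68 + 1))/(-77977) = (√6*√69)*(-1/77977) = (3*√46)*(-1/77977) = -3*√46/77977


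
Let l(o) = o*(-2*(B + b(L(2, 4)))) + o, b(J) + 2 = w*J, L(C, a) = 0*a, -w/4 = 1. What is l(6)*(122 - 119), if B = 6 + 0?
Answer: -126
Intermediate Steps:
w = -4 (w = -4*1 = -4)
L(C, a) = 0
b(J) = -2 - 4*J
B = 6
l(o) = -7*o (l(o) = o*(-2*(6 + (-2 - 4*0))) + o = o*(-2*(6 + (-2 + 0))) + o = o*(-2*(6 - 2)) + o = o*(-2*4) + o = o*(-8) + o = -8*o + o = -7*o)
l(6)*(122 - 119) = (-7*6)*(122 - 119) = -42*3 = -126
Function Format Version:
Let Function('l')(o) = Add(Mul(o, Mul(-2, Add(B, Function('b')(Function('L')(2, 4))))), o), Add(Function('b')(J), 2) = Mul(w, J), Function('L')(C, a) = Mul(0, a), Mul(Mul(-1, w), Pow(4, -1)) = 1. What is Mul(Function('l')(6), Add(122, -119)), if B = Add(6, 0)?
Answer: -126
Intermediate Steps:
w = -4 (w = Mul(-4, 1) = -4)
Function('L')(C, a) = 0
Function('b')(J) = Add(-2, Mul(-4, J))
B = 6
Function('l')(o) = Mul(-7, o) (Function('l')(o) = Add(Mul(o, Mul(-2, Add(6, Add(-2, Mul(-4, 0))))), o) = Add(Mul(o, Mul(-2, Add(6, Add(-2, 0)))), o) = Add(Mul(o, Mul(-2, Add(6, -2))), o) = Add(Mul(o, Mul(-2, 4)), o) = Add(Mul(o, -8), o) = Add(Mul(-8, o), o) = Mul(-7, o))
Mul(Function('l')(6), Add(122, -119)) = Mul(Mul(-7, 6), Add(122, -119)) = Mul(-42, 3) = -126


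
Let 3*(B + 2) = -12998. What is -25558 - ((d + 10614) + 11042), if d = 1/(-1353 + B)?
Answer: -805612479/17063 ≈ -47214.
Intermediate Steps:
B = -13004/3 (B = -2 + (1/3)*(-12998) = -2 - 12998/3 = -13004/3 ≈ -4334.7)
d = -3/17063 (d = 1/(-1353 - 13004/3) = 1/(-17063/3) = -3/17063 ≈ -0.00017582)
-25558 - ((d + 10614) + 11042) = -25558 - ((-3/17063 + 10614) + 11042) = -25558 - (181106679/17063 + 11042) = -25558 - 1*369516325/17063 = -25558 - 369516325/17063 = -805612479/17063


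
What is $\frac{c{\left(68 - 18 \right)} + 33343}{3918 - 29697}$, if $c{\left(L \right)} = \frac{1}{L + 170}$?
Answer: $- \frac{7335461}{5671380} \approx -1.2934$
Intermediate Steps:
$c{\left(L \right)} = \frac{1}{170 + L}$
$\frac{c{\left(68 - 18 \right)} + 33343}{3918 - 29697} = \frac{\frac{1}{170 + \left(68 - 18\right)} + 33343}{3918 - 29697} = \frac{\frac{1}{170 + 50} + 33343}{-25779} = \left(\frac{1}{220} + 33343\right) \left(- \frac{1}{25779}\right) = \frac{7335461}{220} \left(- \frac{1}{25779}\right) = - \frac{7335461}{5671380}$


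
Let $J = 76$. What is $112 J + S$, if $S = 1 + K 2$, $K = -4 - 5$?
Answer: $8495$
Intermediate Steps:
$K = -9$ ($K = -4 - 5 = -9$)
$S = -17$ ($S = 1 - 18 = -17$)
$112 J + S = 112 \cdot 76 - 17 = 8512 - 17 = 8495$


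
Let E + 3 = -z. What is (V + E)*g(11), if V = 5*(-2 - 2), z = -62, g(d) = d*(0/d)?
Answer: 0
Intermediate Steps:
g(d) = 0 (g(d) = d*0 = 0)
V = -20 (V = 5*(-4) = -20)
E = 59 (E = -3 - 1*(-62) = -3 + 62 = 59)
(V + E)*g(11) = (-20 + 59)*0 = 39*0 = 0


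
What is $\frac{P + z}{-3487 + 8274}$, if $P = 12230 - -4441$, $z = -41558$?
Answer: $- \frac{24887}{4787} \approx -5.1989$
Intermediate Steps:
$P = 16671$ ($P = 12230 + 4441 = 16671$)
$\frac{P + z}{-3487 + 8274} = \frac{16671 - 41558}{-3487 + 8274} = - \frac{24887}{4787}$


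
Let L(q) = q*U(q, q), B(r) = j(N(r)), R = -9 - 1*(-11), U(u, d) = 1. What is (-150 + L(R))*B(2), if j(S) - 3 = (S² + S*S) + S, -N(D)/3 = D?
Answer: -10212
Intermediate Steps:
R = 2 (R = -9 + 11 = 2)
N(D) = -3*D
j(S) = 3 + S + 2*S² (j(S) = 3 + ((S² + S*S) + S) = 3 + ((S² + S²) + S) = 3 + (2*S² + S) = 3 + (S + 2*S²) = 3 + S + 2*S²)
B(r) = 3 - 3*r + 18*r² (B(r) = 3 - 3*r + 2*(-3*r)² = 3 - 3*r + 2*(9*r²) = 3 - 3*r + 18*r²)
L(q) = q (L(q) = q*1 = q)
(-150 + L(R))*B(2) = (-150 + 2)*(3 - 3*2 + 18*2²) = -148*(3 - 6 + 18*4) = -148*(3 - 6 + 72) = -148*69 = -10212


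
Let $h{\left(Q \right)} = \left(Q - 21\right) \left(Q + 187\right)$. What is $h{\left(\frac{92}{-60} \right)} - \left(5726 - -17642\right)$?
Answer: $- \frac{6198116}{225} \approx -27547.0$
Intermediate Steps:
$h{\left(Q \right)} = \left(-21 + Q\right) \left(187 + Q\right)$
$h{\left(\frac{92}{-60} \right)} - \left(5726 - -17642\right) = \left(-3927 + \left(\frac{92}{-60}\right)^{2} + 166 \frac{92}{-60}\right) - \left(5726 - -17642\right) = \left(-3927 + \left(92 \left(- \frac{1}{60}\right)\right)^{2} + 166 \cdot 92 \left(- \frac{1}{60}\right)\right) - \left(5726 + 17642\right) = \left(-3927 + \left(- \frac{23}{15}\right)^{2} + 166 \left(- \frac{23}{15}\right)\right) - 23368 = \left(-3927 + \frac{529}{225} - \frac{3818}{15}\right) - 23368 = - \frac{940316}{225} - 23368 = - \frac{6198116}{225}$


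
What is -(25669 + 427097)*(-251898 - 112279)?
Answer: 164886963582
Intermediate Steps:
-(25669 + 427097)*(-251898 - 112279) = -452766*(-364177) = -1*(-164886963582) = 164886963582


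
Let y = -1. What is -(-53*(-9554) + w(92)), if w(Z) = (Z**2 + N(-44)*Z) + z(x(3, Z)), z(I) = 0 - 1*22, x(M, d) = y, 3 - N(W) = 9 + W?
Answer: -518300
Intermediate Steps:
N(W) = -6 - W (N(W) = 3 - (9 + W) = 3 + (-9 - W) = -6 - W)
x(M, d) = -1
z(I) = -22 (z(I) = 0 - 22 = -22)
w(Z) = -22 + Z**2 + 38*Z (w(Z) = (Z**2 + (-6 - 1*(-44))*Z) - 22 = (Z**2 + (-6 + 44)*Z) - 22 = (Z**2 + 38*Z) - 22 = -22 + Z**2 + 38*Z)
-(-53*(-9554) + w(92)) = -(-53*(-9554) + (-22 + 92**2 + 38*92)) = -(506362 + (-22 + 8464 + 3496)) = -(506362 + 11938) = -1*518300 = -518300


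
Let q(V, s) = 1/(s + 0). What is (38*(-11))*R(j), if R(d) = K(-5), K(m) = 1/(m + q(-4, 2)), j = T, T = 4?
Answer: 836/9 ≈ 92.889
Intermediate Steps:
j = 4
q(V, s) = 1/s
K(m) = 1/(½ + m) (K(m) = 1/(m + 1/2) = 1/(m + ½) = 1/(½ + m))
R(d) = -2/9 (R(d) = 2/(1 + 2*(-5)) = 2/(1 - 10) = 2/(-9) = 2*(-⅑) = -2/9)
(38*(-11))*R(j) = (38*(-11))*(-2/9) = -418*(-2/9) = 836/9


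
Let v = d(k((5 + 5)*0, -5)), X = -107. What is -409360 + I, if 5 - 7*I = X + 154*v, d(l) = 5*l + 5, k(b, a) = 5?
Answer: -410004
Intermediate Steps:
d(l) = 5 + 5*l
v = 30 (v = 5 + 5*5 = 5 + 25 = 30)
I = -644 (I = 5/7 - (-107 + 154*30)/7 = 5/7 - (-107 + 4620)/7 = 5/7 - 1/7*4513 = 5/7 - 4513/7 = -644)
-409360 + I = -409360 - 644 = -410004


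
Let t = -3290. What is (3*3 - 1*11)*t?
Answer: 6580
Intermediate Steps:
(3*3 - 1*11)*t = (3*3 - 1*11)*(-3290) = (9 - 11)*(-3290) = -2*(-3290) = 6580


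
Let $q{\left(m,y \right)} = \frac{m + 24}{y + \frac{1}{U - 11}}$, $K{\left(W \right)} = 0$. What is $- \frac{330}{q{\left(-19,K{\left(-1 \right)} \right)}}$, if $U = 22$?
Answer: $-6$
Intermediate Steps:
$q{\left(m,y \right)} = \frac{24 + m}{\frac{1}{11} + y}$ ($q{\left(m,y \right)} = \frac{m + 24}{y + \frac{1}{22 - 11}} = \frac{24 + m}{y + \frac{1}{11}} = \frac{24 + m}{\frac{1}{11} + y}$)
$- \frac{330}{q{\left(-19,K{\left(-1 \right)} \right)}} = - \frac{330}{11 \frac{1}{1 + 11 \cdot 0} \left(24 - 19\right)} = - \frac{330}{11 \frac{1}{1 + 0} \cdot 5} = - \frac{330}{11 \cdot 1^{-1} \cdot 5} = - \frac{330}{11 \cdot 1 \cdot 5} = - \frac{330}{55} = \left(-330\right) \frac{1}{55} = -6$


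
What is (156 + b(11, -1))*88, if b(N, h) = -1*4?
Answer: 13376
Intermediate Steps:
b(N, h) = -4
(156 + b(11, -1))*88 = (156 - 4)*88 = 152*88 = 13376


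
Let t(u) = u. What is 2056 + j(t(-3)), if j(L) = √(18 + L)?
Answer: 2056 + √15 ≈ 2059.9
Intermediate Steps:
2056 + j(t(-3)) = 2056 + √(18 - 3) = 2056 + √15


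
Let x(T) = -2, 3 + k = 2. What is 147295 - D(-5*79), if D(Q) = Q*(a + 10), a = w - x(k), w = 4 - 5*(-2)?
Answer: 157565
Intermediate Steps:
k = -1 (k = -3 + 2 = -1)
w = 14 (w = 4 + 10 = 14)
a = 16 (a = 14 - 1*(-2) = 14 + 2 = 16)
D(Q) = 26*Q (D(Q) = Q*(16 + 10) = Q*26 = 26*Q)
147295 - D(-5*79) = 147295 - 26*(-5*79) = 147295 - 26*(-395) = 147295 - 1*(-10270) = 147295 + 10270 = 157565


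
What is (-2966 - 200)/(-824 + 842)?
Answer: -1583/9 ≈ -175.89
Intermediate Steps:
(-2966 - 200)/(-824 + 842) = -3166/18 = -3166*1/18 = -1583/9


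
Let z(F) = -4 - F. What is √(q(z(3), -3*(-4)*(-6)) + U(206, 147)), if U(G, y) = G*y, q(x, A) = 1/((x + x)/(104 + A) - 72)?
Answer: √40677216698/1159 ≈ 174.02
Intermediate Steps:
q(x, A) = 1/(-72 + 2*x/(104 + A)) (q(x, A) = 1/((2*x)/(104 + A) - 72) = 1/(2*x/(104 + A) - 72) = 1/(-72 + 2*x/(104 + A)))
√(q(z(3), -3*(-4)*(-6)) + U(206, 147)) = √((104 - 3*(-4)*(-6))/(2*(-3744 + (-4 - 1*3) - 36*(-3*(-4))*(-6))) + 206*147) = √((104 + 12*(-6))/(2*(-3744 + (-4 - 3) - 432*(-6))) + 30282) = √((104 - 72)/(2*(-3744 - 7 - 36*(-72))) + 30282) = √((½)*32/(-3744 - 7 + 2592) + 30282) = √((½)*32/(-1159) + 30282) = √((½)*(-1/1159)*32 + 30282) = √(-16/1159 + 30282) = √(35096822/1159) = √40677216698/1159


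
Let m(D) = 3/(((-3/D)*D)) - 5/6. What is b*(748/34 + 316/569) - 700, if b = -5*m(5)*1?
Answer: -280655/569 ≈ -493.24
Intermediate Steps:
m(D) = -11/6 (m(D) = 3/(-3) - 5*⅙ = 3*(-⅓) - ⅚ = -1 - ⅚ = -11/6)
b = 55/6 (b = -5*(-11/6)*1 = (55/6)*1 = 55/6 ≈ 9.1667)
b*(748/34 + 316/569) - 700 = 55*(748/34 + 316/569)/6 - 700 = 55*(748*(1/34) + 316*(1/569))/6 - 700 = 55*(22 + 316/569)/6 - 700 = (55/6)*(12834/569) - 700 = 117645/569 - 700 = -280655/569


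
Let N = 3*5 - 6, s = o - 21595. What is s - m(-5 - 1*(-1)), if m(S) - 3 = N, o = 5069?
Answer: -16538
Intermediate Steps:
s = -16526 (s = 5069 - 21595 = -16526)
N = 9 (N = 15 - 6 = 9)
m(S) = 12 (m(S) = 3 + 9 = 12)
s - m(-5 - 1*(-1)) = -16526 - 1*12 = -16526 - 12 = -16538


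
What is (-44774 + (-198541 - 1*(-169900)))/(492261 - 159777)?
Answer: -73415/332484 ≈ -0.22081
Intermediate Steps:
(-44774 + (-198541 - 1*(-169900)))/(492261 - 159777) = (-44774 + (-198541 + 169900))/332484 = (-44774 - 28641)*(1/332484) = -73415*1/332484 = -73415/332484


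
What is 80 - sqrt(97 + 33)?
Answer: 80 - sqrt(130) ≈ 68.598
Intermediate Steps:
80 - sqrt(97 + 33) = 80 - sqrt(130)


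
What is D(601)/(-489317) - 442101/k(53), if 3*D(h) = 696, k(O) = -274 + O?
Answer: 7459568405/3728933 ≈ 2000.5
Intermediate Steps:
D(h) = 232 (D(h) = (⅓)*696 = 232)
D(601)/(-489317) - 442101/k(53) = 232/(-489317) - 442101/(-274 + 53) = 232*(-1/489317) - 442101/(-221) = -8/16873 - 442101*(-1/221) = -8/16873 + 442101/221 = 7459568405/3728933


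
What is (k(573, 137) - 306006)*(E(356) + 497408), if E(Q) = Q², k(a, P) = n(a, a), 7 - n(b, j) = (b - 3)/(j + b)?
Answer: -36478660306176/191 ≈ -1.9099e+11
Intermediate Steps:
n(b, j) = 7 - (-3 + b)/(b + j) (n(b, j) = 7 - (b - 3)/(j + b) = 7 - (-3 + b)/(b + j))
k(a, P) = (3 + 13*a)/(2*a) (k(a, P) = (3 + 6*a + 7*a)/(a + a) = (3 + 13*a)/((2*a)) = (1/(2*a))*(3 + 13*a) = (3 + 13*a)/(2*a))
(k(573, 137) - 306006)*(E(356) + 497408) = ((½)*(3 + 13*573)/573 - 306006)*(356² + 497408) = ((½)*(1/573)*(3 + 7449) - 306006)*(126736 + 497408) = ((½)*(1/573)*7452 - 306006)*624144 = (1242/191 - 306006)*624144 = -58445904/191*624144 = -36478660306176/191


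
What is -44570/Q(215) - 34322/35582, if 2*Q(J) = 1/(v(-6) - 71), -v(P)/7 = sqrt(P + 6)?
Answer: 112598154379/17791 ≈ 6.3289e+6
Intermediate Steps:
v(P) = -7*sqrt(6 + P) (v(P) = -7*sqrt(P + 6) = -7*sqrt(6 + P))
Q(J) = -1/142 (Q(J) = 1/(2*(-7*sqrt(6 - 6) - 71)) = 1/(2*(-7*sqrt(0) - 71)) = 1/(2*(-7*0 - 71)) = 1/(2*(0 - 71)) = (1/2)/(-71) = (1/2)*(-1/71) = -1/142)
-44570/Q(215) - 34322/35582 = -44570/(-1/142) - 34322/35582 = -44570*(-142) - 34322*1/35582 = 6328940 - 17161/17791 = 112598154379/17791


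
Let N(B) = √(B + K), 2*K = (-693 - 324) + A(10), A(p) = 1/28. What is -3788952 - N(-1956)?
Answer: -3788952 - I*√1932154/28 ≈ -3.789e+6 - 49.644*I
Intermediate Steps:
A(p) = 1/28
K = -28475/56 (K = ((-693 - 324) + 1/28)/2 = (-1017 + 1/28)/2 = (½)*(-28475/28) = -28475/56 ≈ -508.48)
N(B) = √(-28475/56 + B) (N(B) = √(B - 28475/56) = √(-28475/56 + B))
-3788952 - N(-1956) = -3788952 - √(-398650 + 784*(-1956))/28 = -3788952 - √(-398650 - 1533504)/28 = -3788952 - √(-1932154)/28 = -3788952 - I*√1932154/28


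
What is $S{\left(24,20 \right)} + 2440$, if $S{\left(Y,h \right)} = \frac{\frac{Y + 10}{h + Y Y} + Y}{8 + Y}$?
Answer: $\frac{23275009}{9536} \approx 2440.8$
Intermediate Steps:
$S{\left(Y,h \right)} = \frac{Y + \frac{10 + Y}{h + Y^{2}}}{8 + Y}$ ($S{\left(Y,h \right)} = \frac{\frac{10 + Y}{h + Y^{2}} + Y}{8 + Y} = \frac{Y + \frac{10 + Y}{h + Y^{2}}}{8 + Y}$)
$S{\left(24,20 \right)} + 2440 = \frac{10 + 24 + 24^{3} + 24 \cdot 20}{24^{3} + 8 \cdot 20 + 8 \cdot 24^{2} + 24 \cdot 20} + 2440 = \frac{10 + 24 + 13824 + 480}{13824 + 160 + 8 \cdot 576 + 480} + 2440 = \frac{1}{13824 + 160 + 4608 + 480} \cdot 14338 + 2440 = \frac{1}{19072} \cdot 14338 + 2440 = \frac{7169}{9536} + 2440 = \frac{23275009}{9536}$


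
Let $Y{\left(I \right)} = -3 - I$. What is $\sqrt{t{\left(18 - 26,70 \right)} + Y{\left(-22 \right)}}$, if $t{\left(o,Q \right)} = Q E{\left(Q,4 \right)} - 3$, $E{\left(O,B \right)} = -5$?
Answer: $i \sqrt{334} \approx 18.276 i$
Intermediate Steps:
$t{\left(o,Q \right)} = -3 - 5 Q$ ($t{\left(o,Q \right)} = Q \left(-5\right) - 3 = - 5 Q - 3 = -3 - 5 Q$)
$\sqrt{t{\left(18 - 26,70 \right)} + Y{\left(-22 \right)}} = \sqrt{\left(-3 - 350\right) - -19} = \sqrt{\left(-3 - 350\right) + \left(-3 + 22\right)} = \sqrt{-353 + 19} = \sqrt{-334} = i \sqrt{334}$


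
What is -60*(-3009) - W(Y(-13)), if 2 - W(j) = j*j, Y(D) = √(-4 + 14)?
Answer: 180548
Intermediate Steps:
Y(D) = √10
W(j) = 2 - j² (W(j) = 2 - j*j = 2 - j²)
-60*(-3009) - W(Y(-13)) = -60*(-3009) - (2 - (√10)²) = 180540 - (2 - 1*10) = 180540 - (2 - 10) = 180540 - 1*(-8) = 180540 + 8 = 180548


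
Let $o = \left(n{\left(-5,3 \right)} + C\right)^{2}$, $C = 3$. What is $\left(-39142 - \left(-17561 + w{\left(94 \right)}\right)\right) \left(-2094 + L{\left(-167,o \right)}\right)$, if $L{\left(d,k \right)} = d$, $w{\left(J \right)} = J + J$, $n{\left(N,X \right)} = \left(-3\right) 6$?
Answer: $49219709$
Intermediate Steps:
$n{\left(N,X \right)} = -18$
$w{\left(J \right)} = 2 J$
$o = 225$ ($o = \left(-18 + 3\right)^{2} = \left(-15\right)^{2} = 225$)
$\left(-39142 - \left(-17561 + w{\left(94 \right)}\right)\right) \left(-2094 + L{\left(-167,o \right)}\right) = \left(-39142 + \left(\left(1559 - 2 \cdot 94\right) - -16002\right)\right) \left(-2094 - 167\right) = \left(-39142 + \left(\left(1559 - 188\right) + 16002\right)\right) \left(-2261\right) = \left(-39142 + \left(1371 + 16002\right)\right) \left(-2261\right) = \left(-39142 + 17373\right) \left(-2261\right) = \left(-21769\right) \left(-2261\right) = 49219709$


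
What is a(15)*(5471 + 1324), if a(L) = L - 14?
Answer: 6795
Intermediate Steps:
a(L) = -14 + L
a(15)*(5471 + 1324) = (-14 + 15)*(5471 + 1324) = 1*6795 = 6795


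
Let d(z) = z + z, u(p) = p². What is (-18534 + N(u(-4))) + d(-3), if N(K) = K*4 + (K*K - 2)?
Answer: -18222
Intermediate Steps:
N(K) = -2 + K² + 4*K (N(K) = 4*K + (K² - 2) = 4*K + (-2 + K²) = -2 + K² + 4*K)
d(z) = 2*z
(-18534 + N(u(-4))) + d(-3) = (-18534 + (-2 + ((-4)²)² + 4*(-4)²)) + 2*(-3) = (-18534 + (-2 + 16² + 4*16)) - 6 = (-18534 + (-2 + 256 + 64)) - 6 = (-18534 + 318) - 6 = -18216 - 6 = -18222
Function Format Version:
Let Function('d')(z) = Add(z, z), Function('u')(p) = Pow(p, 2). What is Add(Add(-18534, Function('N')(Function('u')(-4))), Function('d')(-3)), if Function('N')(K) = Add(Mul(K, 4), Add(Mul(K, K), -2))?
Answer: -18222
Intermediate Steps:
Function('N')(K) = Add(-2, Pow(K, 2), Mul(4, K)) (Function('N')(K) = Add(Mul(4, K), Add(Pow(K, 2), -2)) = Add(Mul(4, K), Add(-2, Pow(K, 2))) = Add(-2, Pow(K, 2), Mul(4, K)))
Function('d')(z) = Mul(2, z)
Add(Add(-18534, Function('N')(Function('u')(-4))), Function('d')(-3)) = Add(Add(-18534, Add(-2, Pow(Pow(-4, 2), 2), Mul(4, Pow(-4, 2)))), Mul(2, -3)) = Add(Add(-18534, Add(-2, Pow(16, 2), Mul(4, 16))), -6) = Add(Add(-18534, Add(-2, 256, 64)), -6) = Add(Add(-18534, 318), -6) = Add(-18216, -6) = -18222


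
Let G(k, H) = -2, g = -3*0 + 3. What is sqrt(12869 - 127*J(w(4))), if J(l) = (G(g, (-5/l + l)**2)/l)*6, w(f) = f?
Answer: 5*sqrt(530) ≈ 115.11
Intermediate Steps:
g = 3 (g = 0 + 3 = 3)
J(l) = -12/l (J(l) = -2/l*6 = -12/l)
sqrt(12869 - 127*J(w(4))) = sqrt(12869 - (-1524)/4) = sqrt(12869 - 127*(-3)) = sqrt(12869 + 381) = sqrt(13250) = 5*sqrt(530)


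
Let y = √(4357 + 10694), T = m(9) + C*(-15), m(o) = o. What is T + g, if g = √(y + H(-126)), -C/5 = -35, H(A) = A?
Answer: -2616 + I*√(126 - √15051) ≈ -2616.0 + 1.8214*I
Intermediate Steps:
C = 175 (C = -5*(-35) = 175)
T = -2616 (T = 9 + 175*(-15) = 9 - 2625 = -2616)
y = √15051 ≈ 122.68
g = √(-126 + √15051) (g = √(√15051 - 126) = √(-126 + √15051) ≈ 1.8214*I)
T + g = -2616 + √(-126 + √15051)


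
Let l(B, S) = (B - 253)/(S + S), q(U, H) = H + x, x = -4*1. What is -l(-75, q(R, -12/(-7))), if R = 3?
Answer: -287/4 ≈ -71.750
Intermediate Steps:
x = -4
q(U, H) = -4 + H (q(U, H) = H - 4 = -4 + H)
l(B, S) = (-253 + B)/(2*S) (l(B, S) = (-253 + B)/((2*S)) = (-253 + B)*(1/(2*S)) = (-253 + B)/(2*S))
-l(-75, q(R, -12/(-7))) = -(-253 - 75)/(2*(-4 - 12/(-7))) = -(-328)/(2*(-4 - 12*(-1/7))) = -(-328)/(2*(-4 + 12/7)) = -(-328)/(2*(-16/7)) = -(-7)*(-328)/(2*16) = -1*287/4 = -287/4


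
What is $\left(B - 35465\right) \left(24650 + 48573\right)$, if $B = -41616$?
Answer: $-5644102063$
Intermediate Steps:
$\left(B - 35465\right) \left(24650 + 48573\right) = \left(-41616 - 35465\right) \left(24650 + 48573\right) = \left(-77081\right) 73223 = -5644102063$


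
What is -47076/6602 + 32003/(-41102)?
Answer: -1073100779/135677702 ≈ -7.9092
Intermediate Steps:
-47076/6602 + 32003/(-41102) = -47076*1/6602 + 32003*(-1/41102) = -23538/3301 - 32003/41102 = -1073100779/135677702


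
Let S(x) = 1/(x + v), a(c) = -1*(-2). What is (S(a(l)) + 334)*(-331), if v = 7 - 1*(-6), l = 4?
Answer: -1658641/15 ≈ -1.1058e+5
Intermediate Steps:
a(c) = 2
v = 13 (v = 7 + 6 = 13)
S(x) = 1/(13 + x) (S(x) = 1/(x + 13) = 1/(13 + x))
(S(a(l)) + 334)*(-331) = (1/(13 + 2) + 334)*(-331) = (1/15 + 334)*(-331) = (5011/15)*(-331) = -1658641/15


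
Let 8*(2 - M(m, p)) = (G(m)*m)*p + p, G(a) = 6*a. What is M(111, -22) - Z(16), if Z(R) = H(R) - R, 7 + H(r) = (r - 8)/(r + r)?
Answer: 203324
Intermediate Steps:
H(r) = -7 + (-8 + r)/(2*r) (H(r) = -7 + (r - 8)/(r + r) = -7 + (-8 + r)/((2*r)) = -7 + (-8 + r)*(1/(2*r)) = -7 + (-8 + r)/(2*r))
Z(R) = -13/2 - R - 4/R (Z(R) = (-13/2 - 4/R) - R = -13/2 - R - 4/R)
M(m, p) = 2 - p/8 - 3*p*m²/4 (M(m, p) = 2 - (((6*m)*m)*p + p)/8 = 2 - ((6*m²)*p + p)/8 = 2 - (6*p*m² + p)/8 = 2 - (p + 6*p*m²)/8 = 2 + (-p/8 - 3*p*m²/4) = 2 - p/8 - 3*p*m²/4)
M(111, -22) - Z(16) = (2 - ⅛*(-22) - ¾*(-22)*111²) - (-13/2 - 1*16 - 4/16) = (2 + 11/4 - ¾*(-22)*12321) - (-13/2 - 16 - 4*1/16) = (2 + 11/4 + 406593/2) - (-13/2 - 16 - ¼) = 813205/4 - 1*(-91/4) = 813205/4 + 91/4 = 203324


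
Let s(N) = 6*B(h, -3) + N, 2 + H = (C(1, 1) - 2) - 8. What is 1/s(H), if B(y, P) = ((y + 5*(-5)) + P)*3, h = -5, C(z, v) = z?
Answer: -1/605 ≈ -0.0016529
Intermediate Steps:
B(y, P) = -75 + 3*P + 3*y (B(y, P) = ((y - 25) + P)*3 = ((-25 + y) + P)*3 = (-25 + P + y)*3 = -75 + 3*P + 3*y)
H = -11 (H = -2 + ((1 - 2) - 8) = -2 + (-1 - 8) = -2 - 9 = -11)
s(N) = -594 + N (s(N) = 6*(-75 + 3*(-3) + 3*(-5)) + N = 6*(-75 - 9 - 15) + N = 6*(-99) + N = -594 + N)
1/s(H) = 1/(-594 - 11) = 1/(-605) = -1/605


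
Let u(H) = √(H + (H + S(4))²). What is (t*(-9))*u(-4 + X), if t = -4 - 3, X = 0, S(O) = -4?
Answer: 126*√15 ≈ 488.00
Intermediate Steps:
t = -7
u(H) = √(H + (-4 + H)²) (u(H) = √(H + (H - 4)²) = √(H + (-4 + H)²))
(t*(-9))*u(-4 + X) = (-7*(-9))*√((-4 + 0) + (-4 + (-4 + 0))²) = 63*√(-4 + (-4 - 4)²) = 63*√(-4 + (-8)²) = 63*√(-4 + 64) = 63*√60 = 63*(2*√15) = 126*√15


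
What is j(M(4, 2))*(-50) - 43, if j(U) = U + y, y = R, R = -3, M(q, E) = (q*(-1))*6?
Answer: 1307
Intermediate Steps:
M(q, E) = -6*q (M(q, E) = -q*6 = -6*q)
y = -3
j(U) = -3 + U (j(U) = U - 3 = -3 + U)
j(M(4, 2))*(-50) - 43 = (-3 - 6*4)*(-50) - 43 = (-3 - 24)*(-50) - 43 = -27*(-50) - 43 = 1350 - 43 = 1307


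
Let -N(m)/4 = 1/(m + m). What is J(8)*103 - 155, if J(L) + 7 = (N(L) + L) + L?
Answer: 2985/4 ≈ 746.25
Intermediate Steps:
N(m) = -2/m (N(m) = -4/(m + m) = -4*1/(2*m) = -2/m)
J(L) = -7 - 2/L + 2*L (J(L) = -7 + ((-2/L + L) + L) = -7 + ((L - 2/L) + L) = -7 + (-2/L + 2*L) = -7 - 2/L + 2*L)
J(8)*103 - 155 = (-7 - 2/8 + 2*8)*103 - 155 = (-7 - 2*1/8 + 16)*103 - 155 = (-7 - 1/4 + 16)*103 - 155 = (35/4)*103 - 155 = 3605/4 - 155 = 2985/4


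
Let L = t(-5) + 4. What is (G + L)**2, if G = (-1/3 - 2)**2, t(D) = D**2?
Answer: 96100/81 ≈ 1186.4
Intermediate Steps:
L = 29 (L = (-5)**2 + 4 = 25 + 4 = 29)
G = 49/9 (G = (-1*1/3 - 2)**2 = (-1/3 - 2)**2 = (-7/3)**2 = 49/9 ≈ 5.4444)
(G + L)**2 = (49/9 + 29)**2 = (310/9)**2 = 96100/81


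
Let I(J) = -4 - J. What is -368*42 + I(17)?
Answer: -15477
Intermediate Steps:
I(J) = -4 - J
-368*42 + I(17) = -368*42 + (-4 - 1*17) = -15456 + (-4 - 17) = -15456 - 21 = -15477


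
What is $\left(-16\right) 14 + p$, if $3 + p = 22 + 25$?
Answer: $-180$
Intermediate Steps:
$p = 44$ ($p = -3 + \left(22 + 25\right) = -3 + 47 = 44$)
$\left(-16\right) 14 + p = \left(-16\right) 14 + 44 = -224 + 44 = -180$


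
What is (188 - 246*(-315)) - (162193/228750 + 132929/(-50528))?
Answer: 448923143030423/5779140000 ≈ 77680.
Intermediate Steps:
(188 - 246*(-315)) - (162193/228750 + 132929/(-50528)) = (188 + 77490) - (162193*(1/228750) + 132929*(-1/50528)) = 77678 - (162193/228750 - 132929/50528) = 77678 - 1*(-11106110423/5779140000) = 77678 + 11106110423/5779140000 = 448923143030423/5779140000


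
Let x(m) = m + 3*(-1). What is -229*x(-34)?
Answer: 8473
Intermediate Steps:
x(m) = -3 + m (x(m) = m - 3 = -3 + m)
-229*x(-34) = -229*(-3 - 34) = -229*(-37) = 8473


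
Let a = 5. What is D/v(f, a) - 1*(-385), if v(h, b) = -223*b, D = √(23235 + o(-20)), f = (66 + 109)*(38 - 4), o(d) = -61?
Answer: 385 - √23174/1115 ≈ 384.86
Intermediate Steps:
f = 5950 (f = 175*34 = 5950)
D = √23174 (D = √(23235 - 61) = √23174 ≈ 152.23)
D/v(f, a) - 1*(-385) = √23174/((-223*5)) - 1*(-385) = √23174/(-1115) + 385 = √23174*(-1/1115) + 385 = -√23174/1115 + 385 = 385 - √23174/1115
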